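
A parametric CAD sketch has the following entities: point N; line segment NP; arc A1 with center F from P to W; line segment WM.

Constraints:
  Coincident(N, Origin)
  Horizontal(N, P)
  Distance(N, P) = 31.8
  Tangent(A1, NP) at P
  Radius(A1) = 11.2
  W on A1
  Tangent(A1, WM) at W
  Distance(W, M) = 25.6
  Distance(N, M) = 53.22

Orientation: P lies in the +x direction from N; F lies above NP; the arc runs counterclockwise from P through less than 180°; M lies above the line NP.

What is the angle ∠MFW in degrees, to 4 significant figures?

66.37°

Checks: |FW| = 11.20 ✓; ∠(FW, WM) = 90.00° ✓; |WM| = 25.60 ✓; |NM| = 53.22 ✓.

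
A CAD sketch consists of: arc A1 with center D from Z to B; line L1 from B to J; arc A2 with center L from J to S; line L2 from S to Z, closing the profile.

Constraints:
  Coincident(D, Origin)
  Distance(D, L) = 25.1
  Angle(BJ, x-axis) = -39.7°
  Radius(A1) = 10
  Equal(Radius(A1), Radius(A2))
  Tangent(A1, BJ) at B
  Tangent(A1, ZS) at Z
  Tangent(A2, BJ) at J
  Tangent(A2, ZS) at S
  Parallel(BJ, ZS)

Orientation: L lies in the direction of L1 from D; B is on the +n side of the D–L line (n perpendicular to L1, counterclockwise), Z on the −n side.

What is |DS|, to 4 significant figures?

27.02

The slot axis is L1's direction at -39.7°, so u = (cos -39.7°, sin -39.7°) = (0.7694, -0.6388) and n = (−sin -39.7°, cos -39.7°) = (0.6388, 0.7694). D is at the origin and L lies 25.1 along u from D, so L = 25.1·u = (19.31, -16.03). Tangency of A1 to both parallel lines with radius 10.0 puts B and Z at D ± 10.0·n: B = (6.388, 7.694), Z = (-6.388, -7.694). Equal radii place J and S the same way about L: J = L + 10.0·n = (25.70, -8.339), S = L − 10.0·n = (12.92, -23.73). Then |DS| = |S − D| = 27.02.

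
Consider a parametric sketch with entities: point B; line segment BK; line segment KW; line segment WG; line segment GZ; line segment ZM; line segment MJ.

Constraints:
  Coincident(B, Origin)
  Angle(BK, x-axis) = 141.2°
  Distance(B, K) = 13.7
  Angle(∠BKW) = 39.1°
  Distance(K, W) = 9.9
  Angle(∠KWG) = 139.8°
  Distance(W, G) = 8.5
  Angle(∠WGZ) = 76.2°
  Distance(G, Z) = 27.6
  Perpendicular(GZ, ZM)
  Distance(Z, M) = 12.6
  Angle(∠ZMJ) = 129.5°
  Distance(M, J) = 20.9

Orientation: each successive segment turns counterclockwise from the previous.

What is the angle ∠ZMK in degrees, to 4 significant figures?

94.80°

∠WGZ = 76.2° gives GZ at 66.10° from the x-axis; with |GZ| = 27.6, Z = (9.306, 18.94). GZ ⟂ ZM, so ZM runs at 156.1°; with |ZM| = 12.6, M = (-2.214, 24.04). Then cos ∠ZMK = MZ·MK / (|MZ||MK|), giving 94.80°.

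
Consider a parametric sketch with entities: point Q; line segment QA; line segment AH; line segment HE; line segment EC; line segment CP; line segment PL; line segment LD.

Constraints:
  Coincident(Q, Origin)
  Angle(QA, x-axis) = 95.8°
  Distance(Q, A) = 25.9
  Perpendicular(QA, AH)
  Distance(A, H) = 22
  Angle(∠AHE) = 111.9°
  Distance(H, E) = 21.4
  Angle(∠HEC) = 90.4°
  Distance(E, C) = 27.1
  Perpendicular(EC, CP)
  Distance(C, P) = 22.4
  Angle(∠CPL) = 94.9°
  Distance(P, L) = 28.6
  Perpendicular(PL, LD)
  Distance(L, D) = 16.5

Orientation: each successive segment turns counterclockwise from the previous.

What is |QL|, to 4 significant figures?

36.76

Q is at the origin; QA runs at 95.8° with length 25.9, so A = (-2.617, 25.77). QA ⟂ AH, so AH runs at -174.2°; with |AH| = 22.0, H = (-24.50, 23.54). ∠AHE = 111.9° gives HE at -106.1° from the x-axis; with |HE| = 21.4, E = (-30.44, 2.983). ∠HEC = 90.4° gives EC at -16.50° from the x-axis; with |EC| = 27.1, C = (-4.455, -4.713). The perpendicularity gives CP at right angles to EC, so CP runs at 73.50°; with |CP| = 22.4, P = (1.907, 16.76). ∠CPL = 94.9° gives PL at 158.6° from the x-axis; with |PL| = 28.6, L = (-24.72, 27.20). Then |QL| = |L − Q| = 36.76.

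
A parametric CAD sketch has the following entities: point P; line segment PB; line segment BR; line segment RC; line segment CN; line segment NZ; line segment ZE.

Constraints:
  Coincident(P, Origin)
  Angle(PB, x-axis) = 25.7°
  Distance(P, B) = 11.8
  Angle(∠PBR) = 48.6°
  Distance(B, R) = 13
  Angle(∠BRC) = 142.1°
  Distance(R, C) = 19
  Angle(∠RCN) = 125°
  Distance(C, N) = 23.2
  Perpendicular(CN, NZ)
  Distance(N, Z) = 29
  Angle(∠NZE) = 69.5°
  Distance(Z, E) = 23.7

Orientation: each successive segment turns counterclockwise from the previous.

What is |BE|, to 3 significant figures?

13.7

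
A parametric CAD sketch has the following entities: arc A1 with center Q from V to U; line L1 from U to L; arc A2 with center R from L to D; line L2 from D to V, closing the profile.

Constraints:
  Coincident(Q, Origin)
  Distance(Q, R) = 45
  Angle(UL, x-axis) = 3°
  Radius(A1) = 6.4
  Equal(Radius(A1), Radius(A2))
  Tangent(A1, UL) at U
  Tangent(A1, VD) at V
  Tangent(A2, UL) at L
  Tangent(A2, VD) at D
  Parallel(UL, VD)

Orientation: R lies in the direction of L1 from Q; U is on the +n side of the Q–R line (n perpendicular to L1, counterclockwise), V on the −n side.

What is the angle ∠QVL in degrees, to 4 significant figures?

74.12°

The slot axis is L1's direction at 3.0°, so u = (cos 3.0°, sin 3.0°) = (0.9986, 0.05234) and n = (−sin 3.0°, cos 3.0°) = (-0.05234, 0.9986). Q is at the origin and R lies 45.0 along u from Q, so R = 45.0·u = (44.94, 2.355). Tangency of A1 to both parallel lines with radius 6.4 puts U and V at Q ± 6.4·n: U = (-0.3350, 6.391), V = (0.3350, -6.391). Equal radii place L and D the same way about R: L = R + 6.4·n = (44.60, 8.746), D = R − 6.4·n = (45.27, -4.036). Then cos ∠QVL = VQ·VL / (|VQ||VL|), giving 74.12°.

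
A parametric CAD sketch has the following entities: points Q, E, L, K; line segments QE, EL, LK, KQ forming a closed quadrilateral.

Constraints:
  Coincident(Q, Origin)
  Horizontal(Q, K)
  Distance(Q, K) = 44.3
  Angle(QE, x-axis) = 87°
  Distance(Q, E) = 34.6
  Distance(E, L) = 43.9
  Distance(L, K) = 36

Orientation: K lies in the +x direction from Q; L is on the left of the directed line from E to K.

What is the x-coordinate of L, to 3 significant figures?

45.7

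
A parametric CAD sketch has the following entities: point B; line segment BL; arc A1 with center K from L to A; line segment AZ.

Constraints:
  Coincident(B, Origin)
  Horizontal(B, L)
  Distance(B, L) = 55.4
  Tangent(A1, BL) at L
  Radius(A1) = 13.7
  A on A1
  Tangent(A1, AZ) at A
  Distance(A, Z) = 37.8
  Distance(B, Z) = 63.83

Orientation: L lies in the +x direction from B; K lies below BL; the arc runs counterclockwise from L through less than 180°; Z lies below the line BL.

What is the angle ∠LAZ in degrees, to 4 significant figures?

137.0°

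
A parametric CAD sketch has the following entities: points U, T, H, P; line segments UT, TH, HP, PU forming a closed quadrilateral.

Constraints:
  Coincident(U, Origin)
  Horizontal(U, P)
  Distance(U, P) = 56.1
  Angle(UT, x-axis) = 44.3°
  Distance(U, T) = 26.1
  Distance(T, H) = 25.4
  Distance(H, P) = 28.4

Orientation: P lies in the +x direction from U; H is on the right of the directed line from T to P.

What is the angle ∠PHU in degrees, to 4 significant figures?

158.5°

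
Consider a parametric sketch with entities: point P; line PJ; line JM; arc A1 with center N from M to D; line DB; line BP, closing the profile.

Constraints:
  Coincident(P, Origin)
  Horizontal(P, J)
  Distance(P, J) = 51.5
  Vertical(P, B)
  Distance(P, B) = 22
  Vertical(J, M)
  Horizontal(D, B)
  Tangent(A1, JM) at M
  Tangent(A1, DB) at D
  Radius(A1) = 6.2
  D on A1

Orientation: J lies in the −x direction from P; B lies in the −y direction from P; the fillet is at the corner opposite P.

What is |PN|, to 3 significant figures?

48.0

P is at the origin; P and J share the same y with |PJ| = 51.5 and J on the −x side, so J = (-51.5, 0.00). PB is vertical with |PB| = 22.0 and B on the −y side, so B = (0.00, -22.0). The virtual corner opposite P is at (-51.5, -22.0). Since A1 is tangent to JM there, NM ⟂ JM and A1 meets DB tangentially, so ND is at right angles to DB, with radius 6.2, so the center N sits 6.2 in from both sides at N = (-45.3, -15.8). Then |PN| = |N − P| = 48.0.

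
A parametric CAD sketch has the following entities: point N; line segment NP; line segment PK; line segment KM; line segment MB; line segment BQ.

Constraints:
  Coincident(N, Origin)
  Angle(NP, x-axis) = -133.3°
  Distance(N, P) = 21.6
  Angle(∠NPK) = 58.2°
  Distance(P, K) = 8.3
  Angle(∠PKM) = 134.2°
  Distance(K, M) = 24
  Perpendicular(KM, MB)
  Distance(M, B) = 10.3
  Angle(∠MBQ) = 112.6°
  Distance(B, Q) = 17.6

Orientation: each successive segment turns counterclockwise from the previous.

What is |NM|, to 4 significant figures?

13.70

N is at the origin; NP runs at -133.3° with length 21.6, so P = (-14.81, -15.72). ∠NPK = 58.2° gives PK at -11.50° from the x-axis; with |PK| = 8.3, K = (-6.680, -17.37). ∠PKM = 134.2° gives KM at 34.30° from the x-axis; with |KM| = 24.0, M = (13.15, -3.850). Then |NM| = |M − N| = 13.70.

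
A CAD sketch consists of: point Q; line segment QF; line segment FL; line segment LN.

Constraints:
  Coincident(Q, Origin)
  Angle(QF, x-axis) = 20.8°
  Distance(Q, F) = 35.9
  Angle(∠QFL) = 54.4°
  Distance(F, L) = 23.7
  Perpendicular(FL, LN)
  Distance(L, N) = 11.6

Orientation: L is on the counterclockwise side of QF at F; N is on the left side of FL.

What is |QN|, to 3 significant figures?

17.8

Q is at the origin; QF runs at 20.8° with length 35.9, so F = 35.9·(cos 20.8°, sin 20.8°) = (33.6, 12.7). ∠QFL = 54.4°, so FL runs at 20.8° + (180° − 54.4°) = 146° from the x-axis; with |FL| = 23.7, L = F + 23.7·(cos 146°, sin 146°) = (13.8, 25.9). FL ⟂ LN; with |LN| = 11.6 on the left of FL, N = L + 11.6·(-0.553, -0.833) = (7.40, 16.2). Then |QN| = |N − Q| = 17.8.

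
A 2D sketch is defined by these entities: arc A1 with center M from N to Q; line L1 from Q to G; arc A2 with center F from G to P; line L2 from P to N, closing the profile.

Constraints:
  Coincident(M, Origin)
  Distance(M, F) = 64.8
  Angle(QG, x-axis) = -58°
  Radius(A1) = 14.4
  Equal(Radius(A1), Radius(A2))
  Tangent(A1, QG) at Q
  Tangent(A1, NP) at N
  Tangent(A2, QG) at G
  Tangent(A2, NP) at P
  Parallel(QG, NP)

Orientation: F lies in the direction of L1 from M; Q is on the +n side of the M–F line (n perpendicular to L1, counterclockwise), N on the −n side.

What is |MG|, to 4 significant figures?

66.38

Tangency of A1 to both parallel lines with radius 14.4 puts Q and N at M ± 14.4·n: Q = (12.21, 7.631), N = (-12.21, -7.631). Equal radii place G and P the same way about F: G = F + 14.4·n = (46.55, -47.32), P = F − 14.4·n = (22.13, -62.58). Then |MG| = |G − M| = 66.38.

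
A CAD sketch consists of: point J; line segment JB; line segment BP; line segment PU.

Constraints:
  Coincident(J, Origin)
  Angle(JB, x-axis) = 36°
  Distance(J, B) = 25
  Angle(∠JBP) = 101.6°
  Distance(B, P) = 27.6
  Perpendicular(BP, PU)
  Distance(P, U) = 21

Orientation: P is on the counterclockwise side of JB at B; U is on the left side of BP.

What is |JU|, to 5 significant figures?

32.813

∠JBP = 101.6°, so BP runs at 36.0° + (180° − 101.6°) = 114.40° from the x-axis; with |BP| = 27.6, P = B + 27.6·(cos 114.40°, sin 114.40°) = (8.8237, 39.830). The perpendicularity gives PU at right angles to BP; with |PU| = 21.0 on the left of BP, U = P + 21.0·(-0.91068, -0.41310) = (-10.301, 31.154). Then |JU| = |U − J| = 32.813.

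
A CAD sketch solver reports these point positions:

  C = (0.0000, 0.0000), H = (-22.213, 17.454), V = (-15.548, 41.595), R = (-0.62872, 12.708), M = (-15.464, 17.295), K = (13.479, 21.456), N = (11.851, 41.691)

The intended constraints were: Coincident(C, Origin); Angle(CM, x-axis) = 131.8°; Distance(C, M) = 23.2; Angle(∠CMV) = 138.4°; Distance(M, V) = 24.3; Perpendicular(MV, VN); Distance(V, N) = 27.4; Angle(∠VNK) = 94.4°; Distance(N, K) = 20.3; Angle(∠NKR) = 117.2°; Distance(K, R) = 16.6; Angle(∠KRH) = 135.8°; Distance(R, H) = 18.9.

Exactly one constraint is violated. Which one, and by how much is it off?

Distance(R, H) = 18.9 — off by 3.20.

C = (0.00, 0.00) ✓; CM at 131.8° ✓; |CM| = 23.20 ✓; ∠CMV = 138.4° ✓; |MV| = 24.30 ✓; ∠(MV, VN) = 90.00° ✓; |VN| = 27.40 ✓; ∠VNK = 94.40° ✓; |NK| = 20.30 ✓; ∠NKR = 117.2° ✓; |KR| = 16.60 ✓; ∠KRH = 135.8° ✓; |RH| = 22.10 ✗.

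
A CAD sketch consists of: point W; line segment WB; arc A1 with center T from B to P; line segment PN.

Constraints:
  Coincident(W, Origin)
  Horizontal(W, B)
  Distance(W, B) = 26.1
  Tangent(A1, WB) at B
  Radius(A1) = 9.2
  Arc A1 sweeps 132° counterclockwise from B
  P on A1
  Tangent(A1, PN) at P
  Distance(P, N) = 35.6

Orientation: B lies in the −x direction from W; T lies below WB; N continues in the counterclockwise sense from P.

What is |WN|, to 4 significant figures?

42.79

W is at the origin; W and B share the same y with |WB| = 26.1 and B on the −x side, so B = (-26.10, 0.000). Tangency of A1 to WB means the radius TB is perpendicular to WB, so T = B + (0, -9.2) = (-26.10, -9.200). On A1, B sits at bearing 90° from T; a 132° counterclockwise sweep puts P at bearing 222°, so P = T + 9.2·(cos 222°, sin 222°) = (-32.94, -15.36). Since A1 is tangent to PN there, TP ⟂ PN, so PN runs along (−sin 222°, cos 222°); with |PN| = 35.6, N = (-9.116, -41.81). Then |WN| = |N − W| = 42.79.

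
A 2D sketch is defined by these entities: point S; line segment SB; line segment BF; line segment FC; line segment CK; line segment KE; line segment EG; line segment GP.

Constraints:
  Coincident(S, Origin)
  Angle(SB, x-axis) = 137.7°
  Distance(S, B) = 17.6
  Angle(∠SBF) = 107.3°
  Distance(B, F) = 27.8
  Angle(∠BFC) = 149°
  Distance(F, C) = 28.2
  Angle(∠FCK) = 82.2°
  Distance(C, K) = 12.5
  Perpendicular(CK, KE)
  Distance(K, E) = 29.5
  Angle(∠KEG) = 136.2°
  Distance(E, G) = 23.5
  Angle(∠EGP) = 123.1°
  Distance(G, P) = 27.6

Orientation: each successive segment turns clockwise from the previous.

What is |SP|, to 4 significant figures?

68.53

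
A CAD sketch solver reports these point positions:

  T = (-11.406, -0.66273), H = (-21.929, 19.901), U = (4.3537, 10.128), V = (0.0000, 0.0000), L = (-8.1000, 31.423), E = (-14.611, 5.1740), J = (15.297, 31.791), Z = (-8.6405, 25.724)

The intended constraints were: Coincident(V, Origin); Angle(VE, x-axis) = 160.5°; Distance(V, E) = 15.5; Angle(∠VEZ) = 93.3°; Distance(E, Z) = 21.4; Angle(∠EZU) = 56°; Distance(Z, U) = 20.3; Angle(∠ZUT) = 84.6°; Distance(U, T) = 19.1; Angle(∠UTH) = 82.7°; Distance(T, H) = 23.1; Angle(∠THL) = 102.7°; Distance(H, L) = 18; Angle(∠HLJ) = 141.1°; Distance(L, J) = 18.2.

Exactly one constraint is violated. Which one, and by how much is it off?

Distance(L, J) = 18.2 — off by 5.20.

V = (0.00, 0.00) ✓; VE at 160.5° ✓; |VE| = 15.50 ✓; ∠VEZ = 93.30° ✓; |EZ| = 21.40 ✓; ∠EZU = 56.00° ✓; |ZU| = 20.30 ✓; ∠ZUT = 84.60° ✓; |UT| = 19.10 ✓; ∠UTH = 82.70° ✓; |TH| = 23.10 ✓; ∠THL = 102.7° ✓; |HL| = 18.00 ✓; ∠HLJ = 141.1° ✓; |LJ| = 23.40 ✗.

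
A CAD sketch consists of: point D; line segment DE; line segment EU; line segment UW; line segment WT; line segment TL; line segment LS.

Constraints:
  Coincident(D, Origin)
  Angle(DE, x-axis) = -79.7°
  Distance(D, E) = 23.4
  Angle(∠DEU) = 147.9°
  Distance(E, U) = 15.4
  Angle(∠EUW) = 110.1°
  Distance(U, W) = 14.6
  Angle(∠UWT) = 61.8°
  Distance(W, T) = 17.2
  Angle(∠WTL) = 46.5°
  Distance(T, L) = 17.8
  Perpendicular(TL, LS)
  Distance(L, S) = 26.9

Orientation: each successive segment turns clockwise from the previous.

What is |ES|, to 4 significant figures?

40.17

D is at the origin; DE runs at -79.7° with length 23.4, so E = (4.184, -23.02). ∠DEU = 147.9° gives EU at -111.8° from the x-axis; with |EU| = 15.4, U = (-1.535, -37.32). ∠EUW = 110.1° gives UW at 178.3° from the x-axis; with |UW| = 14.6, W = (-16.13, -36.89). ∠UWT = 61.8° gives WT at 60.10° from the x-axis; with |WT| = 17.2, T = (-7.555, -21.98). ∠WTL = 46.5° gives TL at -73.40° from the x-axis; with |TL| = 17.8, L = (-2.469, -39.04). TL is perpendicular to LS, so LS runs at -163.4°; with |LS| = 26.9, S = (-28.25, -46.72). Then |ES| = |S − E| = 40.17.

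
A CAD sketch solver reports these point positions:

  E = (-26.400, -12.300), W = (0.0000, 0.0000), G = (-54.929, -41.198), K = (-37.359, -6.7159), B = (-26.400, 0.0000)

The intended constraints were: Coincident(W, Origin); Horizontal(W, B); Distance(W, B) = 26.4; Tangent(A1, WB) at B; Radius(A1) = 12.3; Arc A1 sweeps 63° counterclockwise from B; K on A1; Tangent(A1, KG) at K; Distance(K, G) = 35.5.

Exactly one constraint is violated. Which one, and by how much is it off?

Distance(K, G) = 35.5 — off by 3.20.

W = (0.00, 0.00) ✓; W.y = 0.00, B.y = 0.00 ✓; |WB| = 26.40 ✓; ∠(EB, BW) = 90.00° ✓; |EB| = 12.30 ✓; bearing(E→K) − bearing(E→B) = 63.00° ✓; |EK| = 12.30 ✓; ∠(EK, KG) = 90.00° ✓; |KG| = 38.70 ✗.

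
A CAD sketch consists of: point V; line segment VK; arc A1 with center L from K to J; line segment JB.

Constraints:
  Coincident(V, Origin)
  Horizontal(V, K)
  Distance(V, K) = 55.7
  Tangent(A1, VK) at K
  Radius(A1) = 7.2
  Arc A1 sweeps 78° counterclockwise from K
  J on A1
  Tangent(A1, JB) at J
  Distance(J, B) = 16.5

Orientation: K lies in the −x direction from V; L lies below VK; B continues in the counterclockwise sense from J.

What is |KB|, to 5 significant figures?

24.224

V is at the origin; V and K share the same y with |VK| = 55.7 and K on the −x side, so K = (-55.700, 0.0000). The tangent condition forces LK to be normal to VK, so L = K + (0, -7.2) = (-55.700, -7.2000). On A1, K sits at bearing 90° from L; a 78° counterclockwise sweep puts J at bearing 168°, so J = L + 7.2·(cos 168°, sin 168°) = (-62.743, -5.7030). The tangent condition forces LJ to be normal to JB, so JB runs along (−sin 168°, cos 168°); with |JB| = 16.5, B = (-66.173, -21.842). Then |KB| = |B − K| = 24.224.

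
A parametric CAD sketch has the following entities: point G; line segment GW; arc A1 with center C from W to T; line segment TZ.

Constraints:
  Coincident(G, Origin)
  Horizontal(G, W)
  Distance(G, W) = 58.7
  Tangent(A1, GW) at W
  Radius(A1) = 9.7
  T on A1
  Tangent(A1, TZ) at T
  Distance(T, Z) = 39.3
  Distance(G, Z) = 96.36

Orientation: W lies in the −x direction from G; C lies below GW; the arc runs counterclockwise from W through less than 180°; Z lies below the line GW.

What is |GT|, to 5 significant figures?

66.747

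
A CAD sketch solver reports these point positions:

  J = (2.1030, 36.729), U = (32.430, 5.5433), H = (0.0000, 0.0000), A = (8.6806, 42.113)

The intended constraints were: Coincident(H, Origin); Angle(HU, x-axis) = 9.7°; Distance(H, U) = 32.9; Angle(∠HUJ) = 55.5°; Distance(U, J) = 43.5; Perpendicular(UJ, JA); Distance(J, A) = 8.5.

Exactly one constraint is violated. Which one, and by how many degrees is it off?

Perpendicular(UJ, JA) — off by 4.90°.

H = (0.00, 0.00) ✓; HU at 9.700° ✓; |HU| = 32.90 ✓; ∠HUJ = 55.50° ✓; |UJ| = 43.50 ✓; ∠(UJ, JA) = 94.90° ✗; |JA| = 8.500 ✓.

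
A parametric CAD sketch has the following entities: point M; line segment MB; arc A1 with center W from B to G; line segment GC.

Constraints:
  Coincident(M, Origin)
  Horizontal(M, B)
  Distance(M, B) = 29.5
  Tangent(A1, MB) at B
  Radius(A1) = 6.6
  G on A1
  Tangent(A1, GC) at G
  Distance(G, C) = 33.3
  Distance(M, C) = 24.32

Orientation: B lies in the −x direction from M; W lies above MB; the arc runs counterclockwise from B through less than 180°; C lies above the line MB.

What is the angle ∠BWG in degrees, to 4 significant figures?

42.66°

Checks: M = (0.00, 0.00) ✓; |WG| = 6.600 ✓; ∠(WG, GC) = 90.00° ✓; |GC| = 33.30 ✓; |MC| = 24.32 ✓.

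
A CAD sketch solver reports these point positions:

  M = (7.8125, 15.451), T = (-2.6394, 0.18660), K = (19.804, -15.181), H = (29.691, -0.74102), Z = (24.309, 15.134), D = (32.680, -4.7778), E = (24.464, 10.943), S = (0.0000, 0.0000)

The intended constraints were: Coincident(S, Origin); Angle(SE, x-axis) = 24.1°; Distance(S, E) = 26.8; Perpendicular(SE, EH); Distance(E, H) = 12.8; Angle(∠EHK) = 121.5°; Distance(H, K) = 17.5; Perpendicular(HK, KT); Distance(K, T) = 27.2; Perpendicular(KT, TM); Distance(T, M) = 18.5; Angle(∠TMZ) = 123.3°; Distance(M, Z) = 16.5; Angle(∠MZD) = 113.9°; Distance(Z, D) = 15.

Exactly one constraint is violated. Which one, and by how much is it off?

Distance(Z, D) = 15 — off by 6.60.

S = (0.00, 0.00) ✓; SE at 24.10° ✓; |SE| = 26.80 ✓; ∠(SE, EH) = 90.00° ✓; |EH| = 12.80 ✓; ∠EHK = 121.5° ✓; |HK| = 17.50 ✓; ∠(HK, KT) = 90.00° ✓; |KT| = 27.20 ✓; ∠(KT, TM) = 90.00° ✓; |TM| = 18.50 ✓; ∠TMZ = 123.3° ✓; |MZ| = 16.50 ✓; ∠MZD = 113.9° ✓; |ZD| = 21.60 ✗.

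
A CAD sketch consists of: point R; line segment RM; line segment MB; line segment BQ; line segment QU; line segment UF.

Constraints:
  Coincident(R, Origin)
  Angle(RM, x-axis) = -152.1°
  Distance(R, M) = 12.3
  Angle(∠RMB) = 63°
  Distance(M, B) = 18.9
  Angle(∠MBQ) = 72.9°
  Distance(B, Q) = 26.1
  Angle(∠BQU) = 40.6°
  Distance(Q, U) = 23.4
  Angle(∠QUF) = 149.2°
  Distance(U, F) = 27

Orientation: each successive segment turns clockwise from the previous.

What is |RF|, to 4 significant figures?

34.25

R is at the origin; RM runs at -152.1° with length 12.3, so M = (-10.87, -5.756). ∠RMB = 63.0° gives MB at 90.90° from the x-axis; with |MB| = 18.9, B = (-11.17, 13.14). ∠MBQ = 72.9° gives BQ at -16.20° from the x-axis; with |BQ| = 26.1, Q = (13.90, 5.860). ∠BQU = 40.6° gives QU at -155.6° from the x-axis; with |QU| = 23.4, U = (-7.414, -3.806). ∠QUF = 149.2° gives UF at 173.6° from the x-axis; with |UF| = 27.0, F = (-34.25, -0.7965). Then |RF| = |F − R| = 34.25.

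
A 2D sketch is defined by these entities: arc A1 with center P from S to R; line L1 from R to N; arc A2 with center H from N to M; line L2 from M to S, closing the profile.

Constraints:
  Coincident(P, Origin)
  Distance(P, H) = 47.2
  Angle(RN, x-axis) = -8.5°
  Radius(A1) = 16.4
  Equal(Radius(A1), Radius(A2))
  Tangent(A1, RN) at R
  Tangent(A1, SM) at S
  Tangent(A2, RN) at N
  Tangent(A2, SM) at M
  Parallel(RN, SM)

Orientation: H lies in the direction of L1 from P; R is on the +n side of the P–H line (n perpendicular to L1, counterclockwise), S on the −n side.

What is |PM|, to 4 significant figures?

49.97

Tangency of A1 to both parallel lines with radius 16.4 puts R and S at P ± 16.4·n: R = (2.424, 16.22), S = (-2.424, -16.22). Equal radii place N and M the same way about H: N = H + 16.4·n = (49.11, 9.243), M = H − 16.4·n = (44.26, -23.20). Then |PM| = |M − P| = 49.97.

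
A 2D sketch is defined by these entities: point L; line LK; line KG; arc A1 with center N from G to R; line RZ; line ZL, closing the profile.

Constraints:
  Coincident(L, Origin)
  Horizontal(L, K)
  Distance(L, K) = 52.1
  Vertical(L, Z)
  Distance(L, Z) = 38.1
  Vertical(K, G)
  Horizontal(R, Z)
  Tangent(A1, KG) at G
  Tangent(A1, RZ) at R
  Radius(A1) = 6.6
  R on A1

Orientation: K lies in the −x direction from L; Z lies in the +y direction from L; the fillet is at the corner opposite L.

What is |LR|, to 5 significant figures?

59.345

L is at the origin; L and K share the same y with |LK| = 52.1 and K on the −x side, so K = (-52.100, 0.0000). L and Z share the same x with |LZ| = 38.1 and Z on the +y side, so Z = (0.0000, 38.100). The virtual corner opposite L is at (-52.100, 38.100). Tangency of A1 to KG means the radius NG is perpendicular to KG and A1 meets RZ tangentially, so NR is at right angles to RZ, with radius 6.6, so the center N sits 6.6 in from both sides at N = (-45.500, 31.500). That places the tangent points at G = (-52.100, 31.500) on KG and R = (-45.500, 38.100) on RZ. Then |LR| = |R − L| = 59.345.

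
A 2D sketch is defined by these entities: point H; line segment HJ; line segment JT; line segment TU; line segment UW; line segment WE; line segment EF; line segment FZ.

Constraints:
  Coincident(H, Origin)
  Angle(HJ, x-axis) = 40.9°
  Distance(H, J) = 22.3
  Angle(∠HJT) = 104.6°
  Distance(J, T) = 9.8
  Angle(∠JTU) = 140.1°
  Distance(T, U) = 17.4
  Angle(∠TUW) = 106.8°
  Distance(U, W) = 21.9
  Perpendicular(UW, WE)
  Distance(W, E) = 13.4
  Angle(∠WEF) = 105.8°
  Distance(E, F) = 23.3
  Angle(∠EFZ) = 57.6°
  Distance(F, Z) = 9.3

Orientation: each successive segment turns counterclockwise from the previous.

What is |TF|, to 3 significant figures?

5.46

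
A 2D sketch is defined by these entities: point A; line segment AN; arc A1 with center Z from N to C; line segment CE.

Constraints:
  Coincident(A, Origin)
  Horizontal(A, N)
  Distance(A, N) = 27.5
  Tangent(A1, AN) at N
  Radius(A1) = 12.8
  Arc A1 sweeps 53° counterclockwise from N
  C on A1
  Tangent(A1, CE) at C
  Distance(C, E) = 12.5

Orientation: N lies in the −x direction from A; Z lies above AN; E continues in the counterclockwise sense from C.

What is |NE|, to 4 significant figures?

23.29

A is at the origin; AN is horizontal with |AN| = 27.5 and N on the −x side, so N = (-27.50, 0.000). A1 meets AN tangentially, so ZN is at right angles to AN, so Z = N + (0, 12.8) = (-27.50, 12.80). On A1, N sits at bearing -90° from Z; a 53° counterclockwise sweep puts C at bearing -37°, so C = Z + 12.8·(cos -37°, sin -37°) = (-17.28, 5.097). The tangent condition forces ZC to be normal to CE, so CE runs along (−sin -37°, cos -37°); with |CE| = 12.5, E = (-9.755, 15.08). Then |NE| = |E − N| = 23.29.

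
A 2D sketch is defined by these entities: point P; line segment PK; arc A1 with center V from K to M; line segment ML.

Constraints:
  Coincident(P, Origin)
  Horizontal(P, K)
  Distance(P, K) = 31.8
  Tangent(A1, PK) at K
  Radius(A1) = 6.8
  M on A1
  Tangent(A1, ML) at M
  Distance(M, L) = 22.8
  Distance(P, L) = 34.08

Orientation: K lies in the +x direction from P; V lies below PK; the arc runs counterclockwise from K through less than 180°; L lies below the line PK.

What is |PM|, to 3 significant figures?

25.7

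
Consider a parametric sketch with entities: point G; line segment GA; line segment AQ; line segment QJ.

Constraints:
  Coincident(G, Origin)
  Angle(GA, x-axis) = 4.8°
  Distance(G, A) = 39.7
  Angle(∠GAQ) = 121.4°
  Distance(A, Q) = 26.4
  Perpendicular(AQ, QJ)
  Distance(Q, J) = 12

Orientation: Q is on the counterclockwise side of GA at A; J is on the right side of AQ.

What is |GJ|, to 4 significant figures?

65.75

G is at the origin; GA runs at 4.8° with length 39.7, so A = 39.7·(cos 4.8°, sin 4.8°) = (39.56, 3.322). ∠GAQ = 121.4°, so AQ runs at 4.8° + (180° − 121.4°) = 63.40° from the x-axis; with |AQ| = 26.4, Q = A + 26.4·(cos 63.40°, sin 63.40°) = (51.38, 26.93). AQ ⟂ QJ; with |QJ| = 12.0 on the right of AQ, J = Q + 12.0·(0.8942, -0.4478) = (62.11, 21.55). Then |GJ| = |J − G| = 65.75.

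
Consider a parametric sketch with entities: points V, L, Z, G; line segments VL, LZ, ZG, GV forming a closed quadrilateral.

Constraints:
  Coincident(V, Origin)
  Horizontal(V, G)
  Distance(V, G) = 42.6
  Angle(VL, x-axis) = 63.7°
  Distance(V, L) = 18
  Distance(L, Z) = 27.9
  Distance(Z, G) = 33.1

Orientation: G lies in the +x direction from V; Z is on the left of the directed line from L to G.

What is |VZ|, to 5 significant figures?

44.301

Checks: |LZ| = 27.90 ✓; |ZG| = 33.10 ✓.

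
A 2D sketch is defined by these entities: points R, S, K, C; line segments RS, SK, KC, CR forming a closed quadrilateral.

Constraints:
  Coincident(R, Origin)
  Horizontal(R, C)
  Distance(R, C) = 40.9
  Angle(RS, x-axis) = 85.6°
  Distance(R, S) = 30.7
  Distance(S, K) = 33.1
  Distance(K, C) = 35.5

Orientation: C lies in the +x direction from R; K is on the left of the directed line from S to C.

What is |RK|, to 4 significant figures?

49.63

R is at the origin; RC is horizontal with |RC| = 40.9 and C in +x, so C = (40.9, 0). RS runs at 85.6° with |RS| = 30.7, so S = (2.355, 30.61). K is determined by |SK| = 33.1 and |KC| = 35.5 together: it lies at the intersection of circle(S, 33.1) and circle(C, 35.5). With |SC| = 49.22, the foot of the radical line on SC is 22.94 from S and the perpendicular offset is √(33.1² − 22.94²) = 23.86. Taking the left-of-SC solution: K = (35.16, 35.03).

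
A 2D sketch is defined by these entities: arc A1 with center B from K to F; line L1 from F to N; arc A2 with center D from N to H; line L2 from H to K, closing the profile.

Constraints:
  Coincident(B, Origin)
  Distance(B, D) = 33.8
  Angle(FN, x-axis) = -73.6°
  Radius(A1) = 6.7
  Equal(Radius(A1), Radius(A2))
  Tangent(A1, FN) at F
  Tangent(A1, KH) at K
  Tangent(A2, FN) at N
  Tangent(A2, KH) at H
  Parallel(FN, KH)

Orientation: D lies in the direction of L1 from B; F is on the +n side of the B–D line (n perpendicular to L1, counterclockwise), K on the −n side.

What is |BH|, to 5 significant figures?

34.458

The slot axis is L1's direction at -73.6°, so u = (cos -73.6°, sin -73.6°) = (0.28234, -0.95931) and n = (−sin -73.6°, cos -73.6°) = (0.95931, 0.28234). B is at the origin and D lies 33.8 along u from B, so D = 33.8·u = (9.5431, -32.425). Tangency of A1 to both parallel lines with radius 6.7 puts F and K at B ± 6.7·n: F = (6.4274, 1.8917), K = (-6.4274, -1.8917). Equal radii place N and H the same way about D: N = D + 6.7·n = (15.971, -30.533), H = D − 6.7·n = (3.1157, -34.317). Then |BH| = |H − B| = 34.458.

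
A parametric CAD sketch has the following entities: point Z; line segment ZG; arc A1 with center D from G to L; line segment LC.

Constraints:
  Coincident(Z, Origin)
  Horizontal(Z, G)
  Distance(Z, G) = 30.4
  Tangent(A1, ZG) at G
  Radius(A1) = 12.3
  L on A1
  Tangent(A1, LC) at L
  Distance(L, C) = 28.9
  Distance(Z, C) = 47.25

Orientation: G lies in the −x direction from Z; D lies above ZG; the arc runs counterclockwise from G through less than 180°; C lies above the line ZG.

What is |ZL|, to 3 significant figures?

22.7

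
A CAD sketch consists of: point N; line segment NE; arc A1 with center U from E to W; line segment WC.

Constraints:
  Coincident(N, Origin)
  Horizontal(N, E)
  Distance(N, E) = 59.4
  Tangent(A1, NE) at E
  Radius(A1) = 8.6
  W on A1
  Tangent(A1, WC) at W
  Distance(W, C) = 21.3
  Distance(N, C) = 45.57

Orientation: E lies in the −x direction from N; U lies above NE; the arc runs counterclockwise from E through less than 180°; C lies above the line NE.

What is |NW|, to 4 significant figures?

52.44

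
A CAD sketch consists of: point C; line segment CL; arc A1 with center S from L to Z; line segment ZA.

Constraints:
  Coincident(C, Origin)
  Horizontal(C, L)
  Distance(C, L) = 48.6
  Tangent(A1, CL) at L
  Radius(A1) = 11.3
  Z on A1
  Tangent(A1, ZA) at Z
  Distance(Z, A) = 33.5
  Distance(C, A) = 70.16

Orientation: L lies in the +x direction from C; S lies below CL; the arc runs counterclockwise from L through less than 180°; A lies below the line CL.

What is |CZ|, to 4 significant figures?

41.61

Checks: ∠(SL, LC) = 90.00° ✓; |SL| = 11.30 ✓; |SZ| = 11.30 ✓; ∠(SZ, ZA) = 90.00° ✓; |ZA| = 33.50 ✓; |CA| = 70.16 ✓.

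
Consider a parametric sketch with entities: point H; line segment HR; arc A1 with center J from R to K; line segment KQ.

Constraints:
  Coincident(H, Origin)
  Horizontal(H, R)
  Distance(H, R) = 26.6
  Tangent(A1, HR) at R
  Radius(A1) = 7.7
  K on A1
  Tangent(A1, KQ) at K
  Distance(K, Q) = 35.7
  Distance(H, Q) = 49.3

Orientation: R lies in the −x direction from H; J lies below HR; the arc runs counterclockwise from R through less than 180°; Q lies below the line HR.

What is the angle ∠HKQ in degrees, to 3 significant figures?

87.8°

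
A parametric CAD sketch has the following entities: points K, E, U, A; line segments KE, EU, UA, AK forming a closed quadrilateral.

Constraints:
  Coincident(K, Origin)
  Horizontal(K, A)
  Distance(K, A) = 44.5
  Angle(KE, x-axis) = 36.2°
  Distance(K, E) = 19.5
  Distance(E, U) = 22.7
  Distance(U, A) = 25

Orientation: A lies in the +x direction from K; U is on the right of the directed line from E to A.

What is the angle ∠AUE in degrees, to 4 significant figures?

80.86°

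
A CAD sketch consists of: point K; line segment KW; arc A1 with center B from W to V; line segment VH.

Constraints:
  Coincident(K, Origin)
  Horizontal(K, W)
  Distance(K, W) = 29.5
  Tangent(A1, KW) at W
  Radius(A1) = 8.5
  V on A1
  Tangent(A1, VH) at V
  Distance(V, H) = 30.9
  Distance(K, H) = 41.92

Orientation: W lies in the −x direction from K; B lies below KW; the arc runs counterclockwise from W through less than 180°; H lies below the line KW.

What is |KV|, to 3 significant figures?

38.7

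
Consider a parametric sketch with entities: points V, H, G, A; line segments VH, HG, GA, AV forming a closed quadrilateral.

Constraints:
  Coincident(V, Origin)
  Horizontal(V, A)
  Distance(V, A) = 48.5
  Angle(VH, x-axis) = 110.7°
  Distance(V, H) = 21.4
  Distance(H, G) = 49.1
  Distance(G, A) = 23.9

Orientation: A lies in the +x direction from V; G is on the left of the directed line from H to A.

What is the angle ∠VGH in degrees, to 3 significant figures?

25.6°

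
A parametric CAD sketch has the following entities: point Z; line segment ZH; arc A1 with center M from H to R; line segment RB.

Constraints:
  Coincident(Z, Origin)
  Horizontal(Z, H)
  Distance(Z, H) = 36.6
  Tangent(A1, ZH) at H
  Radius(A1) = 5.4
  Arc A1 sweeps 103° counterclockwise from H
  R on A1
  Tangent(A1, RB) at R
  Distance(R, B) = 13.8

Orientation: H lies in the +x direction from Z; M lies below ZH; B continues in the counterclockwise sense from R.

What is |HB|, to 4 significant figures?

20.18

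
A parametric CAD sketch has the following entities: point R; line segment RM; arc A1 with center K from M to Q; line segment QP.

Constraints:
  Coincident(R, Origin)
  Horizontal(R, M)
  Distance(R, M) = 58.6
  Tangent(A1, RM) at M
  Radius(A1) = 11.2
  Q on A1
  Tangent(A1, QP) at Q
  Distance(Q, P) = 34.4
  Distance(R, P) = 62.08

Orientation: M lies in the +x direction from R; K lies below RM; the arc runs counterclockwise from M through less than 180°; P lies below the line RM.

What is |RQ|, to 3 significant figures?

48.5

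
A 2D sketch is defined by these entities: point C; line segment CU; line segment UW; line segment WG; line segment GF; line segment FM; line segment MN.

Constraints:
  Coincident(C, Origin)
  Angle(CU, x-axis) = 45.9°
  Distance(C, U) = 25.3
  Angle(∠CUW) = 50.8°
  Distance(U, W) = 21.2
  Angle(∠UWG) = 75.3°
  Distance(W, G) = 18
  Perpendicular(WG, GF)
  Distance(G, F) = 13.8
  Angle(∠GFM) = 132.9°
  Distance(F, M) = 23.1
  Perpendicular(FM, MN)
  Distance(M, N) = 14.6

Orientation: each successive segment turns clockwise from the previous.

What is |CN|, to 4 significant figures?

34.67

C is at the origin; CU runs at 45.9° with length 25.3, so U = (17.61, 18.17). ∠CUW = 50.8° gives UW at -83.30° from the x-axis; with |UW| = 21.2, W = (20.08, -2.887). ∠UWG = 75.3° gives WG at 172.0° from the x-axis; with |WG| = 18.0, G = (2.255, -0.3815). WG is perpendicular to GF, so GF runs at 82.00°; with |GF| = 13.8, F = (4.176, 13.28). ∠GFM = 132.9° gives FM at 34.90° from the x-axis; with |FM| = 23.1, M = (23.12, 26.50). FM ⟂ MN, so MN runs at -55.10°; with |MN| = 14.6, N = (31.47, 14.53). Then |CN| = |N − C| = 34.67.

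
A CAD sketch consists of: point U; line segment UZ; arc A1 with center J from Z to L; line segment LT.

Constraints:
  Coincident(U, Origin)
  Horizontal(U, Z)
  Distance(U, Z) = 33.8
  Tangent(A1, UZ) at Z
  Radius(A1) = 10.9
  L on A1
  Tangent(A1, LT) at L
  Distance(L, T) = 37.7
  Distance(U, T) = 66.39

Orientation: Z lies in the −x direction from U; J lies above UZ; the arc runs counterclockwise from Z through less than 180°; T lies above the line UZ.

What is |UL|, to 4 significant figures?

29.94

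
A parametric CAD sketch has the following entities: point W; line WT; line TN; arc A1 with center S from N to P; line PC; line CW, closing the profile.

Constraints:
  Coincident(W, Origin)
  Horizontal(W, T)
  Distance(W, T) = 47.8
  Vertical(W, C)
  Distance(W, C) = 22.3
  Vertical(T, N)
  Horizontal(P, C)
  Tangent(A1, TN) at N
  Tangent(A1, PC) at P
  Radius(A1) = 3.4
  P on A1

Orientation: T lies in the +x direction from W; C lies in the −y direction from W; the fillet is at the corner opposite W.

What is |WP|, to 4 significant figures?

49.69

W is at the origin; WT is horizontal with |WT| = 47.8 and T on the +x side, so T = (47.80, 0.000). W and C share the same x with |WC| = 22.3 and C on the −y side, so C = (0.000, -22.30). The virtual corner opposite W is at (47.80, -22.30). Since A1 is tangent to TN there, SN ⟂ TN and the tangent condition forces SP to be normal to PC, with radius 3.4, so the center S sits 3.4 in from both sides at S = (44.40, -18.90). That places the tangent points at N = (47.80, -18.90) on TN and P = (44.40, -22.30) on PC. Then |WP| = |P − W| = 49.69.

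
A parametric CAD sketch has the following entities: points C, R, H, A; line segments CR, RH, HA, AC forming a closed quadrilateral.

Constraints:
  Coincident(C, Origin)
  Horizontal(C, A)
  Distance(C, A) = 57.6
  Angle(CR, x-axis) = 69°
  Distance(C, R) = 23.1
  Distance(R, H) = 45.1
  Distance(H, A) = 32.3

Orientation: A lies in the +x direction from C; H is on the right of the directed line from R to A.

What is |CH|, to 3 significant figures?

35.3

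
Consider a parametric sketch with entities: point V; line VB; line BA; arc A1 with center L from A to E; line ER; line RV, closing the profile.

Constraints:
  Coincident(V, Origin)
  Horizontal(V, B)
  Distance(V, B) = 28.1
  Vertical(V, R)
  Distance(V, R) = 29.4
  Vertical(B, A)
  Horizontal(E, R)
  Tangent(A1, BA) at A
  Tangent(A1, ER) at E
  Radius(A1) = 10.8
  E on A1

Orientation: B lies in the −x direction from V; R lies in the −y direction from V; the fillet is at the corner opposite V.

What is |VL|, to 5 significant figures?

25.402

V is at the origin; V and B share the same y with |VB| = 28.1 and B on the −x side, so B = (-28.100, 0.0000). VR is vertical with |VR| = 29.4 and R on the −y side, so R = (0.0000, -29.400). The virtual corner opposite V is at (-28.100, -29.400). A1 meets BA tangentially, so LA is at right angles to BA and the tangent condition forces LE to be normal to ER, with radius 10.8, so the center L sits 10.8 in from both sides at L = (-17.300, -18.600). Then |VL| = |L − V| = 25.402.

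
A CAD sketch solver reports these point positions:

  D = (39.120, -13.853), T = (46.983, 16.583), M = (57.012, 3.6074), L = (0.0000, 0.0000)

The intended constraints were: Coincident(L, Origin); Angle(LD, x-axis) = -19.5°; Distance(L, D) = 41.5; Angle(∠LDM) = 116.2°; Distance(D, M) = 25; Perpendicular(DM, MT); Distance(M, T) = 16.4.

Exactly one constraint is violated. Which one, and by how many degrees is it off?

Perpendicular(DM, MT) — off by 6.60°.

L = (0.00, 0.00) ✓; LD at -19.50° ✓; |LD| = 41.50 ✓; ∠LDM = 116.2° ✓; |DM| = 25.00 ✓; ∠(DM, MT) = 83.40° ✗; |MT| = 16.40 ✓.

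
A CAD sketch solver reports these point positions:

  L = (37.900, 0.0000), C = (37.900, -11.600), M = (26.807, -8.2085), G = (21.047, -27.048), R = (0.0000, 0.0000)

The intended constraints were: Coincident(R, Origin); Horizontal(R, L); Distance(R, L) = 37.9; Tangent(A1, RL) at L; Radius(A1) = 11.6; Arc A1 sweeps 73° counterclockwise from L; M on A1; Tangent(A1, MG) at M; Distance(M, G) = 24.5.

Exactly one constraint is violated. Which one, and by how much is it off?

Distance(M, G) = 24.5 — off by 4.80.

R = (0.00, 0.00) ✓; R.y = 0.00, L.y = 0.00 ✓; |RL| = 37.90 ✓; ∠(CL, LR) = 90.00° ✓; |CL| = 11.60 ✓; bearing(C→M) − bearing(C→L) = 73.00° ✓; |CM| = 11.60 ✓; ∠(CM, MG) = 90.00° ✓; |MG| = 19.70 ✗.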